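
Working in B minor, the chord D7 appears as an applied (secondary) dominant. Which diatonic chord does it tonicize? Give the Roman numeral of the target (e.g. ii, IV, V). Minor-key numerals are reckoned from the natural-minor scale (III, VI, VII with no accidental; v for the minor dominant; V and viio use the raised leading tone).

VI

The chord is a dominant seventh chord on D.
A dominant resolves down a perfect fifth: D → G. In B minor, G is scale degree 6, i.e. VI.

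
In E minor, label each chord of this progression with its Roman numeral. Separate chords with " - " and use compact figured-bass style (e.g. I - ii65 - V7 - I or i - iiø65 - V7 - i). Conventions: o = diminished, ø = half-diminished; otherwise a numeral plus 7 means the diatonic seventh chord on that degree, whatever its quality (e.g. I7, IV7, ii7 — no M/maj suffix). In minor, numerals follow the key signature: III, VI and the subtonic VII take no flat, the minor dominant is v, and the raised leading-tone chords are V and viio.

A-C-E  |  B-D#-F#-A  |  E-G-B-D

iv - V7 - i7

A-C-E has root A, degree 4 in E minor, so iv.
B-D#-F#-A: dominant seventh chord on B = scale degree 5 → V7.
E-G-B-D: minor seventh chord on E = scale degree 1 → i7.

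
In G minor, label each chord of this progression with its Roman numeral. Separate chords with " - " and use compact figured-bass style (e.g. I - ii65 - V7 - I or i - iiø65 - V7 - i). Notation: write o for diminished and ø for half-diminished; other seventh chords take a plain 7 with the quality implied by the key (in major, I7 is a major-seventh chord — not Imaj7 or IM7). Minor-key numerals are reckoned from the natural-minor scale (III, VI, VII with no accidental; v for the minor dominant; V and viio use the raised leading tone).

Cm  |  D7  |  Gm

Cm has root C, degree 4 in G minor, so iv.
D7: dominant seventh chord on D = scale degree 5 → V7.
Gm: root G is the tonic; minor triad there is i.

iv - V7 - i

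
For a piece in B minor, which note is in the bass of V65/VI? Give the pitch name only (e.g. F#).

The applied chord V65/VI is rooted on D: D-F#-A-C.
The figure 65 means first inversion — the third is in the bass.

F#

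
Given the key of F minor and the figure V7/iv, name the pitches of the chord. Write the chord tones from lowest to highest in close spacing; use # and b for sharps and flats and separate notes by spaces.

F A C Eb

V7/iv is a secondary dominant — the dominant seventh of iv. iv in F minor is Bb, so the applied chord's root is F, a perfect fifth above.
Building a dominant seventh chord on F gives F-A-C-Eb.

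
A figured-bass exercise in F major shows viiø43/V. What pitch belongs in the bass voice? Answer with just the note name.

F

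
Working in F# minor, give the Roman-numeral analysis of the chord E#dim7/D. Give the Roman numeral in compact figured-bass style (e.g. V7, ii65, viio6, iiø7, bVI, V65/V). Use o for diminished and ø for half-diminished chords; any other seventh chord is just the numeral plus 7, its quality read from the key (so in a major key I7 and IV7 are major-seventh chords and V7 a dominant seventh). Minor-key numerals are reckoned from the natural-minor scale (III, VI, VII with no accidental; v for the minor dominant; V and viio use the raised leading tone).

The pitches E#-G#-B-D form a fully diminished seventh chord rooted on E#.
In F# minor, E# is the leading tone; the diatonic fully diminished seventh chord there is viio7.
With D in the bass the chord is in third inversion, so the figured bass is 42.

viio42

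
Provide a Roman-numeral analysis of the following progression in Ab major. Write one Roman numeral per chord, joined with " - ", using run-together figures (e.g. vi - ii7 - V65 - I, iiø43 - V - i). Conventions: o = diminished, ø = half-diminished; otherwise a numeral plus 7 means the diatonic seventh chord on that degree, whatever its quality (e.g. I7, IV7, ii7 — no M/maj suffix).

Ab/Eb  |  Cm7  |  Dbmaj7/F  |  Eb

I64 - iii7 - IV65 - V

Ab/Eb: major triad on Ab = scale degree 1 → I64.
Cm7: minor seventh chord on C = scale degree 3 → iii7.
Dbmaj7/F: major seventh chord on Db = scale degree 4 → IV65.
Eb: major triad on Eb = scale degree 5 → V.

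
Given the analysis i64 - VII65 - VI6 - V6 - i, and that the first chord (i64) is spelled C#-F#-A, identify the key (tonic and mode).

F# minor

i64 is given as C#-F#-A — a minor triad with root F#.
If F# is scale degree 1 and the mode makes that degree carry a minor triad, the tonic is F# and the mode is minor.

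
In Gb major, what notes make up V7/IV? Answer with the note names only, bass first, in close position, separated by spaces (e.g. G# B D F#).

Gb Bb Db Fb

The slash means an applied dominant: we want the dominant of IV. In Gb major, IV is Cb major, and its dominant is built on Gb.
Building a dominant seventh chord on Gb gives Gb-Bb-Db-Fb.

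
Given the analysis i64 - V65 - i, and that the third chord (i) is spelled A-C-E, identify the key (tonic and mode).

A minor

The anchor chord is a minor triad on A, labeled i.
If A is scale degree 1 and the mode makes that degree carry a minor triad, the tonic is A and the mode is minor.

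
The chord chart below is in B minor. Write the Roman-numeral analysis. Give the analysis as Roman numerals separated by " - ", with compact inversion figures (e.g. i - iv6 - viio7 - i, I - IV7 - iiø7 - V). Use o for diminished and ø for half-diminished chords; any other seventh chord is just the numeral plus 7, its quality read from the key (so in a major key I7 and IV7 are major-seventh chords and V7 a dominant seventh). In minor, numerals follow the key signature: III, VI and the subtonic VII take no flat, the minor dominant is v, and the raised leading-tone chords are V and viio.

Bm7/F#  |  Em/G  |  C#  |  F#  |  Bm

i43 - iv6 - V/V - V - i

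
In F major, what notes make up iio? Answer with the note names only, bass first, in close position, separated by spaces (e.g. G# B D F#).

iio is the diminished supertonic triad, borrowed from the parallel minor. In F major that root is G.
So the chord is G-Bb-Db.

G Bb Db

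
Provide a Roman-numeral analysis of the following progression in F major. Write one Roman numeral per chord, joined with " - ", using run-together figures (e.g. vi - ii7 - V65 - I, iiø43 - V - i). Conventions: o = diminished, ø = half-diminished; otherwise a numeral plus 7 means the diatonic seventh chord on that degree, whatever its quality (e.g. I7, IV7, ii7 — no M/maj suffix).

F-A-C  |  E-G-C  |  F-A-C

I - V6 - I

F-A-C: root F is the tonic; major triad there is I.
E-G-C: root C is the dominant; major triad there is V6.
F-A-C: major triad on F = scale degree 1 → I.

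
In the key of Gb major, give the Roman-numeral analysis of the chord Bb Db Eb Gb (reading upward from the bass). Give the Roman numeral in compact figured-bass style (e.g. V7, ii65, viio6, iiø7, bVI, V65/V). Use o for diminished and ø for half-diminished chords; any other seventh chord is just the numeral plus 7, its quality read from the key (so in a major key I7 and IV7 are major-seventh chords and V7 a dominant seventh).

vi43

The pitches Eb-Gb-Bb-Db form a minor seventh chord rooted on Eb.
Eb is scale degree 6 in Gb major, and a minor seventh chord on that degree is written vi7.
With Bb in the bass the chord is in second inversion, so the figured bass is 43.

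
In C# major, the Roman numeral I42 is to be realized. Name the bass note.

I in C# major has root C#; the chord is C#-E#-G#-B#.
The figure 42 means third inversion — the seventh is in the bass.

B#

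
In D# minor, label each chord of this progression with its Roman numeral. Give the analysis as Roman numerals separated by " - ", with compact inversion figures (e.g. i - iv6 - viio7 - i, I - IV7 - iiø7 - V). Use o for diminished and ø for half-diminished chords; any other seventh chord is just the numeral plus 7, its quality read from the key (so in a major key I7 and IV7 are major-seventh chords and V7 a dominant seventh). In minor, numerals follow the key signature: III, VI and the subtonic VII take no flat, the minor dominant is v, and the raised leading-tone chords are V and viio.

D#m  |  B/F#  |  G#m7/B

D#m has root D#, degree 1 in D# minor, so i.
B/F#: major triad on B = scale degree 6 → VI64.
G#m7/B has root G#, degree 4 in D# minor, so iv65.

i - VI64 - iv65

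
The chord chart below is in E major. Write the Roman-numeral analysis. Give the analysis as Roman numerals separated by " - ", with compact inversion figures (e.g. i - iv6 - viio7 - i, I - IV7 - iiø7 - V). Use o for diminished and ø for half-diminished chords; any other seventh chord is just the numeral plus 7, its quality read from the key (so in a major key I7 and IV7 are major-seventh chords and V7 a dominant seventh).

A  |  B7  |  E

A: root A is the subdominant; major triad there is IV.
B7 has root B, degree 5 in E major, so V7.
E: root E is the tonic; major triad there is I.

IV - V7 - I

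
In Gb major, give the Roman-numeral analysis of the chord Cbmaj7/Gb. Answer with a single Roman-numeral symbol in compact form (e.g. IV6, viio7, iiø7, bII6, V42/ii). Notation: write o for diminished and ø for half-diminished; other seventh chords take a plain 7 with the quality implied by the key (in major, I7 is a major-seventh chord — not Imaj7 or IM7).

IV43

Stacked in thirds the chord is Cb-Eb-Gb-Bb: a major seventh chord on Cb.
In Gb major, Cb is the subdominant; the diatonic major seventh chord there is IV7.
With Gb in the bass the chord is in second inversion, so the figured bass is 43.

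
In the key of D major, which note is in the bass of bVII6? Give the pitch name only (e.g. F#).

E

bVII in D major has root C; the chord is C-E-G.
The figure 6 means first inversion — the third is in the bass.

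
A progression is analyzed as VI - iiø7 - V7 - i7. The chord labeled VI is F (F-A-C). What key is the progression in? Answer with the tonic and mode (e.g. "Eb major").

The chord F is a major triad rooted on F; its label is VI.
If F is scale degree 6 and the mode makes that degree carry a major triad, the tonic is A and the mode is minor.

A minor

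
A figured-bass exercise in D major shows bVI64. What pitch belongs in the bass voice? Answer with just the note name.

bVI in D major has root Bb; the chord is Bb-D-F.
The figure 64 means second inversion — the fifth is in the bass.

F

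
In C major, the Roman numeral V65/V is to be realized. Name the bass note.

F#

The applied chord V65/V is rooted on D: D-F#-A-C.
The figure 65 means first inversion — the third is in the bass.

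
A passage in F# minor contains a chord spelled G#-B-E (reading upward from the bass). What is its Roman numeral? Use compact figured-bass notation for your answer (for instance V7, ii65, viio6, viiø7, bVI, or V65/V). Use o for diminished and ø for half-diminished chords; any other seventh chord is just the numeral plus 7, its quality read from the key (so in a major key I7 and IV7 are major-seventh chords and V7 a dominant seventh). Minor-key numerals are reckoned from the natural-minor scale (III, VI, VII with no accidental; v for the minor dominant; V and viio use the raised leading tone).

VII6

The pitches E-G#-B form a major triad rooted on E.
E is scale degree 7 in F# minor, and a major triad on that degree is written VII.
With G# in the bass the chord is in first inversion, so the figured bass is 6.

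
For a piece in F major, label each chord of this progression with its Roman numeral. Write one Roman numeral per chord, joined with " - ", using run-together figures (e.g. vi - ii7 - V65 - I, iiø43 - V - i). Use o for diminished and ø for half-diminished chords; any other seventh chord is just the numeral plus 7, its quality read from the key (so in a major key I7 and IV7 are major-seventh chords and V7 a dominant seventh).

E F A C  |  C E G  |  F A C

E-F-A-C: root F is the tonic; major seventh chord there is I42.
C-E-G: root C is the dominant; major triad there is V.
F-A-C has root F, degree 1 in F major, so I.

I42 - V - I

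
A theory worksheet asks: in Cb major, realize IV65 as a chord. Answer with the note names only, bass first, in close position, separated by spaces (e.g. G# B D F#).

In Cb major, the subdominant is Fb, and the diatonic chord built there is a major seventh chord.
That chord is spelled Fb-Ab-Cb-Eb.
With the 65 figure the chord is in first inversion; from the bass Ab upward in close position it reads Ab-Cb-Eb-Fb.

Ab Cb Eb Fb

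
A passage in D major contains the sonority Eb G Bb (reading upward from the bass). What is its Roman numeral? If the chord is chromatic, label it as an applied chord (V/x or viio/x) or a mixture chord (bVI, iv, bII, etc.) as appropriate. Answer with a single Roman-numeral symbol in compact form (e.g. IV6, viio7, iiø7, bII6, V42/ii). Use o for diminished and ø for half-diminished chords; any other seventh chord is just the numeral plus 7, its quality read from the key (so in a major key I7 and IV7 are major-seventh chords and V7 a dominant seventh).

Stacked in thirds the chord is Eb-G-Bb: a major triad on Eb.
Eb is the lowered second degree of D major (diatonic 2 would be E). This is the Neapolitan chord — a major triad on the lowered second degree.

bII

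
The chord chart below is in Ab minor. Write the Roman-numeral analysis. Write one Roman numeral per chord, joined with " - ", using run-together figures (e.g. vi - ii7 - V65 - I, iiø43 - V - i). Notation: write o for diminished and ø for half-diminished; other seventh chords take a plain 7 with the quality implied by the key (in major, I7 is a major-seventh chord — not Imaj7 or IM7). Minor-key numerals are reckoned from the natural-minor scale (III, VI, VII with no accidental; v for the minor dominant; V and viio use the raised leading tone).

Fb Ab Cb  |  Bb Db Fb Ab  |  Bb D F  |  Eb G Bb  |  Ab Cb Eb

Fb-Ab-Cb: major triad on Fb = scale degree 6 → VI.
Bb-Db-Fb-Ab: root Bb is the supertonic; half-diminished seventh chord there is iiø7.
Bb-D-F is the secondary dominant of V (major triad on Bb): V/V.
Eb-G-Bb: root Eb is the dominant; major triad there is V.
Ab-Cb-Eb has root Ab, degree 1 in Ab minor, so i.

VI - iiø7 - V/V - V - i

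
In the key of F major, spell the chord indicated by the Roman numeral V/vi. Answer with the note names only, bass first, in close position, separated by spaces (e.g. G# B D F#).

A C# E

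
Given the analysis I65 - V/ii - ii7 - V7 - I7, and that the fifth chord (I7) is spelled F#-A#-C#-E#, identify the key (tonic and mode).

The anchor chord is a major seventh chord on F#, labeled I7.
If F# is scale degree 1 and the mode makes that degree carry a major seventh chord, the tonic is F# and the mode is major.

F# major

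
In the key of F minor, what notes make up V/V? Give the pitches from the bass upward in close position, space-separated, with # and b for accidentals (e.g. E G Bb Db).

G B D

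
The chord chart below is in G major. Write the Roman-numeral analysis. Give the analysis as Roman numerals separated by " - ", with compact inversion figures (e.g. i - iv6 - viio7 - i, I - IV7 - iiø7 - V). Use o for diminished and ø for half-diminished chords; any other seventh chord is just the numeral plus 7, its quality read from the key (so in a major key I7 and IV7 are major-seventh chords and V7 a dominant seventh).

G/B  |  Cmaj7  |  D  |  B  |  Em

G/B has root G, degree 1 in G major, so I6.
Cmaj7: root C is the subdominant; major seventh chord there is IV7.
D: major triad on D = scale degree 5 → V.
B: chromatic; B is V of vi, so V/vi.
Em: minor triad on E = scale degree 6 → vi.

I6 - IV7 - V - V/vi - vi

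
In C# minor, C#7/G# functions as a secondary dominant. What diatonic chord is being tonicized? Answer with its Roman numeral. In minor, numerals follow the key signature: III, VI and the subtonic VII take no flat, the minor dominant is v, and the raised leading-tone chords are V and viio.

The chord is a dominant seventh chord on C#.
A dominant resolves down a perfect fifth: C# → F#. In C# minor, F# is scale degree 4, i.e. iv.

iv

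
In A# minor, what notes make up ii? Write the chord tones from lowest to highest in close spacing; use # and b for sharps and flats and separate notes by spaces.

B# D# F##

Scale degree 2 in A# minor is B#; here the chord built on it is altered to a minor triad. ii is the minor supertonic, borrowed from the parallel major (the Dorian ii).
So the chord is B#-D#-F##.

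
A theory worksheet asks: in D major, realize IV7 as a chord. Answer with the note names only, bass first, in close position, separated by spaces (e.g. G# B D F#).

In D major, the subdominant is G, and the diatonic chord built there is a major seventh chord.
Stacking thirds from G gives G-B-D-F#.

G B D F#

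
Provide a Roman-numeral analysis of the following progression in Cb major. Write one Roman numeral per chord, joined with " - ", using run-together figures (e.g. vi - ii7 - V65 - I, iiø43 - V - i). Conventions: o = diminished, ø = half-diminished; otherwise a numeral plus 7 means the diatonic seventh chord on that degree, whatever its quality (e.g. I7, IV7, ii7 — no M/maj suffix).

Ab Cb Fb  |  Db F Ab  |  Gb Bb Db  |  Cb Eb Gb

IV6 - V/V - V - I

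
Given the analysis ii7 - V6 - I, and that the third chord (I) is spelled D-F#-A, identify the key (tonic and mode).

D major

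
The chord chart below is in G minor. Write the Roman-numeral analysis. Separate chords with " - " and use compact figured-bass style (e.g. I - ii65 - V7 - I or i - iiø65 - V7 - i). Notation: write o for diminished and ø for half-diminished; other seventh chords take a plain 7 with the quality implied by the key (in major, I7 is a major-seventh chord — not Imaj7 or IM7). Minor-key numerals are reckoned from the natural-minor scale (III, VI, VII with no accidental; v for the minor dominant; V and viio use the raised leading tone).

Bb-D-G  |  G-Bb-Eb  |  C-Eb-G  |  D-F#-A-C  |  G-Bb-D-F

i6 - VI6 - iv - V7 - i7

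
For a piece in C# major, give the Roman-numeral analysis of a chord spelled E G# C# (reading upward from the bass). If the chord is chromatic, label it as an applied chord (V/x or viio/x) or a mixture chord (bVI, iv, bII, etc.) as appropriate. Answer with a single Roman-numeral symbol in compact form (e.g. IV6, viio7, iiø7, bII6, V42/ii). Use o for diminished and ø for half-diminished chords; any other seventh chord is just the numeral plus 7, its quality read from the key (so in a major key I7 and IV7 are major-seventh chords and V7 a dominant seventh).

i6

Stacked in thirds the chord is C#-E-G#: a minor triad on C#.
C# is the first degree of C# major. This is the minor tonic, borrowed from the parallel minor.
With E in the bass the chord is in first inversion, so the figured bass is 6.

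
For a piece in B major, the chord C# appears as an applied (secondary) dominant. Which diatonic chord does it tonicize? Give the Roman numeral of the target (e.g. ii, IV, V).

V

The chord is a major triad on C#.
A dominant resolves down a perfect fifth: C# → F#. In B major, F# is scale degree 5, i.e. V.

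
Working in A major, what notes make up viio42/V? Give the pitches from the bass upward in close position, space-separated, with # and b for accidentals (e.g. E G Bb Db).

C D# F# A

viio42/V is a secondary leading-tone chord. The target V is E in A major; the applied chord is rooted a semitone below, on D#.
Building a fully diminished seventh chord on D# gives D#-F#-A-C.
With the 42 figure the chord is in third inversion; from the bass C upward in close position it reads C-D#-F#-A.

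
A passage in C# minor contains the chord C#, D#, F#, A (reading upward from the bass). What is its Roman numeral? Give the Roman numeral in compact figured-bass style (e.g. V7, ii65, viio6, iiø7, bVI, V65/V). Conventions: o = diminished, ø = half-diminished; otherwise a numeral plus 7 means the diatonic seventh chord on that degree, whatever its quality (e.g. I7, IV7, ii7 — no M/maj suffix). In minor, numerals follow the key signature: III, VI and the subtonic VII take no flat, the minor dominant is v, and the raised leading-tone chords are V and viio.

Stacked in thirds the chord is D#-F#-A-C#: a half-diminished seventh chord on D#.
D# is scale degree 2 in C# minor, and a half-diminished seventh chord on that degree is written iiø7.
With C# in the bass the chord is in third inversion, so the figured bass is 42.

iiø42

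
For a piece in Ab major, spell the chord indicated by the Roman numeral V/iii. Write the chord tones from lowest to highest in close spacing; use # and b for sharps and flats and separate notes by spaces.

V/iii is a secondary dominant — the dominant triad of iii. iii in Ab major is C, so the applied chord's root is G, a perfect fifth above.
Building a major triad on G gives G-B-D.

G B D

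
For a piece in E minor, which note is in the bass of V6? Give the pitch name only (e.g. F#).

V in E minor has root B; the chord is B-D#-F#.
The figure 6 means first inversion — the third is in the bass.

D#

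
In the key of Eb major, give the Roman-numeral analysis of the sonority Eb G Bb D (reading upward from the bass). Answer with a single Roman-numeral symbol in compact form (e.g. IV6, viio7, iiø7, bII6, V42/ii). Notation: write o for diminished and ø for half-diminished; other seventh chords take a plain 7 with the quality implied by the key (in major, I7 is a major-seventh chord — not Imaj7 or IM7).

I7

The pitches Eb-G-Bb-D form a major seventh chord rooted on Eb.
Eb is scale degree 1 in Eb major, and a major seventh chord on that degree is written I7.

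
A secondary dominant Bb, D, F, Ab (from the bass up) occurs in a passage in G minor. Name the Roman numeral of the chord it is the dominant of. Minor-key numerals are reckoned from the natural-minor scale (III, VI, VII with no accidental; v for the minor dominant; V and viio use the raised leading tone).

The chord is a dominant seventh chord on Bb.
A dominant resolves down a perfect fifth: Bb → Eb. In G minor, Eb is scale degree 6, i.e. VI.

VI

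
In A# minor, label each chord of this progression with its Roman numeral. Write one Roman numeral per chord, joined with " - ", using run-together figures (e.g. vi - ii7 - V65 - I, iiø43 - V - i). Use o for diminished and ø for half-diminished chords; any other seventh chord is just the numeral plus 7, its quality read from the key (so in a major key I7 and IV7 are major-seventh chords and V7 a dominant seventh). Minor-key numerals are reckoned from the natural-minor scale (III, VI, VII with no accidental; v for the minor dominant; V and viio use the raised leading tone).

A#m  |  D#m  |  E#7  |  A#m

i - iv - V7 - i

A#m has root A#, degree 1 in A# minor, so i.
D#m has root D#, degree 4 in A# minor, so iv.
E#7: dominant seventh chord on E# = scale degree 5 → V7.
A#m: root A# is the tonic; minor triad there is i.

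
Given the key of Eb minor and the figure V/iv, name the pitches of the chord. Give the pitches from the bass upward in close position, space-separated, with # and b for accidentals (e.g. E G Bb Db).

Eb G Bb

V/iv is a secondary dominant — the dominant triad of iv. iv in Eb minor is Ab, so the applied chord's root is Eb, a perfect fifth above.
Building a major triad on Eb gives Eb-G-Bb.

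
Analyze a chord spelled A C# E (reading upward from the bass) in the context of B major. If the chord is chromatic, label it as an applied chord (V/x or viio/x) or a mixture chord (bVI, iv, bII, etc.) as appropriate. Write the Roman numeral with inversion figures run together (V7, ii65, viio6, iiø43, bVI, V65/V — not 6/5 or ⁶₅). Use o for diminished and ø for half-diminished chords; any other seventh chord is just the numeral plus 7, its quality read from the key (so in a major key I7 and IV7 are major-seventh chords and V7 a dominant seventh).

Stacked in thirds the chord is A-C#-E: a major triad on A.
A is the lowered seventh degree of B major (diatonic 7 would be A#). This is a major triad on the lowered seventh degree (the subtonic), borrowed from the parallel minor.

bVII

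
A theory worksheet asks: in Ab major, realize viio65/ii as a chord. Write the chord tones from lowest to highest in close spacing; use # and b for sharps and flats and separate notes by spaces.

C Eb Gb A

viio65/ii is a secondary leading-tone chord. The target ii is Bb in Ab major; the applied chord is rooted a semitone below, on A.
Building a fully diminished seventh chord on A gives A-C-Eb-Gb.
With the 65 figure the chord is in first inversion; from the bass C upward in close position it reads C-Eb-Gb-A.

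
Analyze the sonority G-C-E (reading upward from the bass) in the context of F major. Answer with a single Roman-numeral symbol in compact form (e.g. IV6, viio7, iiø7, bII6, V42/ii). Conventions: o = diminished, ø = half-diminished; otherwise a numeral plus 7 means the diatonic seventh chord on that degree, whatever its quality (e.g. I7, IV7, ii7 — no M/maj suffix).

The pitches C-E-G form a major triad rooted on C.
In F major, C is the dominant; the diatonic major triad there is V.
With G in the bass the chord is in second inversion, so the figured bass is 64.

V64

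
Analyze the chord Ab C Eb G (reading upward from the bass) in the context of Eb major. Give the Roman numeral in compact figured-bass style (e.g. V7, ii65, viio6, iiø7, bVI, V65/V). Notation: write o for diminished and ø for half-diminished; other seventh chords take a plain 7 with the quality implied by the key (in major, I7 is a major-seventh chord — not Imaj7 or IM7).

The pitches Ab-C-Eb-G form a major seventh chord rooted on Ab.
Ab is scale degree 4 in Eb major, and a major seventh chord on that degree is written IV7.

IV7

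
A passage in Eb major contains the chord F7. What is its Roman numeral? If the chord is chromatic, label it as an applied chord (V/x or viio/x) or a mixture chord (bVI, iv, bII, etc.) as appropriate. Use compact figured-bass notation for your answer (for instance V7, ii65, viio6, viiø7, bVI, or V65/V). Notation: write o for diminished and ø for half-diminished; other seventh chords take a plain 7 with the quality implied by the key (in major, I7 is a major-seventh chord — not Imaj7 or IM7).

V7/V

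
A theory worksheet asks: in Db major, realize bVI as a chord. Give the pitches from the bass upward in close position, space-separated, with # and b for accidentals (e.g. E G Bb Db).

Scale degree 6 in Db major is Bb; lowering it a half step gives Bbb. bVI is a major triad on the lowered sixth degree, borrowed from the parallel minor.
So the chord is Bbb-Db-Fb.

Bbb Db Fb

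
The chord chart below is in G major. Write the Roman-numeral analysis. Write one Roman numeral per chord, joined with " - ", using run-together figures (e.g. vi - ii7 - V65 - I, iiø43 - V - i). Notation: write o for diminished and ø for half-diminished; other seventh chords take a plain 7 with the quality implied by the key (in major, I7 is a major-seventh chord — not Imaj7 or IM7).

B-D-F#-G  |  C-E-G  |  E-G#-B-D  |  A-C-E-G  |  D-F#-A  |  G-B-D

I65 - IV - V7/ii - ii7 - V - I

B-D-F#-G: root G is the tonic; major seventh chord there is I65.
C-E-G: major triad on C = scale degree 4 → IV.
E-G#-B-D: a dominant seventh chord on E, the applied dominant of ii → V7/ii.
A-C-E-G: root A is the supertonic; minor seventh chord there is ii7.
D-F#-A: root D is the dominant; major triad there is V.
G-B-D has root G, degree 1 in G major, so I.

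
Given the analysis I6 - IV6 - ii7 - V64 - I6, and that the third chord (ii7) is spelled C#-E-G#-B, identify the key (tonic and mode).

B major

The anchor chord is a minor seventh chord on C#, labeled ii7.
ii7 on C# implies C# is the supertonic; that puts the tonic at B, and the lowercase numeral fits major mode.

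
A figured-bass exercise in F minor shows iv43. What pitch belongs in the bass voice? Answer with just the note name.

iv in F minor has root Bb; the chord is Bb-Db-F-Ab.
The figure 43 means second inversion — the fifth is in the bass.

F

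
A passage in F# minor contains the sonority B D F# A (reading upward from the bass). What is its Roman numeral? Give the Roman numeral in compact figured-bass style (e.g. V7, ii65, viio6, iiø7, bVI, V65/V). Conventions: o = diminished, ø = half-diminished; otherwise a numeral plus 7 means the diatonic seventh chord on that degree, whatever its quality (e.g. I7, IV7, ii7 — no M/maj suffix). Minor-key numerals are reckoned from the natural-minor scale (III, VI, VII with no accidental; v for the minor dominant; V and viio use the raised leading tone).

Stacked in thirds the chord is B-D-F#-A: a minor seventh chord on B.
In F# minor, B is the subdominant; the diatonic minor seventh chord there is iv7.

iv7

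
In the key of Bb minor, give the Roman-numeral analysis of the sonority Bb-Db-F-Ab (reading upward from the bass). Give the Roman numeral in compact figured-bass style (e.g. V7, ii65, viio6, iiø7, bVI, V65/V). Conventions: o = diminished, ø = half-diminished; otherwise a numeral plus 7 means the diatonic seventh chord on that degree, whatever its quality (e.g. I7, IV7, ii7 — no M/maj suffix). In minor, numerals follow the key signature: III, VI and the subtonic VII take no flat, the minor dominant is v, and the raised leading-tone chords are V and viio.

i7

Stacked in thirds the chord is Bb-Db-F-Ab: a minor seventh chord on Bb.
In Bb minor, Bb is the tonic; the diatonic minor seventh chord there is i7.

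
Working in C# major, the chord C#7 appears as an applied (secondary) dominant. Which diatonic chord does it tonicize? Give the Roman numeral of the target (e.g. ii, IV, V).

The chord is a dominant seventh chord on C#.
A dominant resolves down a perfect fifth: C# → F#. In C# major, F# is scale degree 4, i.e. IV.

IV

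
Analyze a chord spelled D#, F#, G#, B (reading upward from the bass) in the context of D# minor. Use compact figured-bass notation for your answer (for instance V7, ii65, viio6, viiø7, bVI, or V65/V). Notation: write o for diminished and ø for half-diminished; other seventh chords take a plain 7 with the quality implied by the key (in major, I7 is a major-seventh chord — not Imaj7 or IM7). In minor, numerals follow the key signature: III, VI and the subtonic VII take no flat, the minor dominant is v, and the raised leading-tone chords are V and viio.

The pitches G#-B-D#-F# form a minor seventh chord rooted on G#.
G# is scale degree 4 in D# minor, and a minor seventh chord on that degree is written iv7.
With D# in the bass the chord is in second inversion, so the figured bass is 43.

iv43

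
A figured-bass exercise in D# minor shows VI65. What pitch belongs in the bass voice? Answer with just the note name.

D#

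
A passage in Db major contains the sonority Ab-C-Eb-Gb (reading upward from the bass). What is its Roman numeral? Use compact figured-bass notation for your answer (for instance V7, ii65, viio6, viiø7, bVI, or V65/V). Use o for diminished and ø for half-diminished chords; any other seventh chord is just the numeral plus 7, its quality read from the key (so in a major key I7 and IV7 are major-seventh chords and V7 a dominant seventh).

The pitches Ab-C-Eb-Gb form a dominant seventh chord rooted on Ab.
In Db major, Ab is the dominant; the diatonic dominant seventh chord there is V7.

V7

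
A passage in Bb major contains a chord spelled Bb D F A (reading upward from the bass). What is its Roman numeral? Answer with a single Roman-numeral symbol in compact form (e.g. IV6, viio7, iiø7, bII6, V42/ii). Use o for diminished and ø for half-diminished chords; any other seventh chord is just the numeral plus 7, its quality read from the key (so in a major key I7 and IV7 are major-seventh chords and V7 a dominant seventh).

I7

The pitches Bb-D-F-A form a major seventh chord rooted on Bb.
In Bb major, Bb is the tonic; the diatonic major seventh chord there is I7.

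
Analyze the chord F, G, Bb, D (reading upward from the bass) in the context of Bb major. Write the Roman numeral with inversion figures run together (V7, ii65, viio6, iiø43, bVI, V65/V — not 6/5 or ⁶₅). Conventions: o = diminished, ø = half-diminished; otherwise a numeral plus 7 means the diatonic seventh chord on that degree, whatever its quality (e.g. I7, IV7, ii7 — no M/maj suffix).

vi42

Stacked in thirds the chord is G-Bb-D-F: a minor seventh chord on G.
G is scale degree 6 in Bb major, and a minor seventh chord on that degree is written vi7.
With F in the bass the chord is in third inversion, so the figured bass is 42.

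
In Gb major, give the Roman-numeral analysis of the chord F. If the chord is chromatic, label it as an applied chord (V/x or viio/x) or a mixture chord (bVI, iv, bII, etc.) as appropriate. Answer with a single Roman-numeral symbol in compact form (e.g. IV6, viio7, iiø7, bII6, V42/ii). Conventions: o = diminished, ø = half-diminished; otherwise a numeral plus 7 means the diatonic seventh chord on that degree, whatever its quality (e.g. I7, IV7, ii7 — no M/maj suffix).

V/iii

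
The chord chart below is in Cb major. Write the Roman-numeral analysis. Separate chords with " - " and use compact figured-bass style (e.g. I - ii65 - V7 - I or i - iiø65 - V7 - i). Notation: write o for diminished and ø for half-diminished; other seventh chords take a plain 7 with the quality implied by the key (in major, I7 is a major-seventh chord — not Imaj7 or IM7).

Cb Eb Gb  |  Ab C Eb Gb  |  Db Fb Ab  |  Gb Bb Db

I - V7/ii - ii - V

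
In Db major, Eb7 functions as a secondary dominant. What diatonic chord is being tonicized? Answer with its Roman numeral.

V

The chord is a dominant seventh chord on Eb.
A dominant resolves down a perfect fifth: Eb → Ab. In Db major, Ab is scale degree 5, i.e. V.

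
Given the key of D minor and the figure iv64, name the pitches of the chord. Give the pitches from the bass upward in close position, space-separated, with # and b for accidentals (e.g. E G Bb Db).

The numeral's case and figure indicate a minor triad. In D minor its root, the subdominant, is G.
Stacking thirds from G gives G-Bb-D.
The figured bass 64 indicates second inversion, placing the fifth (D) in the bass: D-G-Bb.

D G Bb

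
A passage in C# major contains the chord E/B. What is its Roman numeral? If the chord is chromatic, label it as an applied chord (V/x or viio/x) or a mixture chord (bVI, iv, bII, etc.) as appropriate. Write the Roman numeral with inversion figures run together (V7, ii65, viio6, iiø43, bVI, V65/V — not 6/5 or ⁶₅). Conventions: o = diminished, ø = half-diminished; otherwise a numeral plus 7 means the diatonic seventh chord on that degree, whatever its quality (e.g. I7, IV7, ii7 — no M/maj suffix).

bIII64

Stacked in thirds the chord is E-G#-B: a major triad on E.
E is the lowered third degree of C# major (diatonic 3 would be E#). This is a major triad on the lowered third degree, borrowed from the parallel minor.
With B in the bass the chord is in second inversion, so the figured bass is 64.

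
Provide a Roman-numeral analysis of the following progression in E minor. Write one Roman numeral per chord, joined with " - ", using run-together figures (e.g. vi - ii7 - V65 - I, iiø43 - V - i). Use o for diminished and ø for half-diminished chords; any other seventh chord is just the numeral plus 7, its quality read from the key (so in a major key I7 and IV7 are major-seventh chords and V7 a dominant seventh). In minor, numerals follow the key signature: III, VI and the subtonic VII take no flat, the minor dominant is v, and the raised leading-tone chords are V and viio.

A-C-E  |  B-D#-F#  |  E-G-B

iv - V - i

A-C-E: minor triad on A = scale degree 4 → iv.
B-D#-F#: root B is the dominant; major triad there is V.
E-G-B has root E, degree 1 in E minor, so i.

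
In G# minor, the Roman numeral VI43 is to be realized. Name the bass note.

B

VI in G# minor has root E; the chord is E-G#-B-D#.
The figure 43 means second inversion — the fifth is in the bass.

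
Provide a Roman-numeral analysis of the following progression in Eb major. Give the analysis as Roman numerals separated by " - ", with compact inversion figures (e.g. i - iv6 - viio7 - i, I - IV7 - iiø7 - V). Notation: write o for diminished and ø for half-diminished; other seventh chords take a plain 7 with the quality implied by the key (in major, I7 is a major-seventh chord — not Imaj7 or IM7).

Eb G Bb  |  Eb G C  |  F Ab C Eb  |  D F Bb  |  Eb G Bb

I - vi6 - ii7 - V6 - I

Eb-G-Bb has root Eb, degree 1 in Eb major, so I.
Eb-G-C: minor triad on C = scale degree 6 → vi6.
F-Ab-C-Eb: minor seventh chord on F = scale degree 2 → ii7.
D-F-Bb has root Bb, degree 5 in Eb major, so V6.
Eb-G-Bb: major triad on Eb = scale degree 1 → I.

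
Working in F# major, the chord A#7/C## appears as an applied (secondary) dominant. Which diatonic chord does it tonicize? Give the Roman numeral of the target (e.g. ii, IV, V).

vi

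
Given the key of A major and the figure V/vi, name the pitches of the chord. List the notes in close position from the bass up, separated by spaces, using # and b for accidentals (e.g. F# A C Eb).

C# E# G#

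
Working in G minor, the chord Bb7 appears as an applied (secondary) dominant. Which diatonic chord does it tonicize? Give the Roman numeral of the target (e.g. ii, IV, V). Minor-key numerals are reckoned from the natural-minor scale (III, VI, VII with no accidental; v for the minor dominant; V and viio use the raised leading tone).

The chord is a dominant seventh chord on Bb.
A dominant resolves down a perfect fifth: Bb → Eb. In G minor, Eb is scale degree 6, i.e. VI.

VI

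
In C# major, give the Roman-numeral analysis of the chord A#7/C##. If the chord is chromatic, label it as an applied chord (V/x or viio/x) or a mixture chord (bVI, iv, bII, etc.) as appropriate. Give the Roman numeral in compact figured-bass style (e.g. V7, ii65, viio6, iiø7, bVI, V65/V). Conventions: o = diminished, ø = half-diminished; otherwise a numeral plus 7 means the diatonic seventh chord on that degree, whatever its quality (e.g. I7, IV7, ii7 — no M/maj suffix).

The pitches A#-C##-E#-G# form a dominant seventh chord rooted on A#.
A# is not a diatonic chord root with this quality in C# major, but it lies a perfect fifth above D# (ii), so the chord functions as an applied dominant of ii.
With C## in the bass the chord is in first inversion, so the figured bass is 65.

V65/ii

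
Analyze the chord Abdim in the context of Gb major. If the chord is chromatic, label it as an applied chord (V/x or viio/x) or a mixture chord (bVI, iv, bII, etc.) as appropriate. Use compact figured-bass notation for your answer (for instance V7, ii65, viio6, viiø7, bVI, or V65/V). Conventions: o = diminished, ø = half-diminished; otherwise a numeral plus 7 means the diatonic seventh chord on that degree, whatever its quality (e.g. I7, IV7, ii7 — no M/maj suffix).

Stacked in thirds the chord is Ab-Cb-Ebb: a diminished triad on Ab.
Ab is the second degree of Gb major. This is the diminished supertonic triad, borrowed from the parallel minor.

iio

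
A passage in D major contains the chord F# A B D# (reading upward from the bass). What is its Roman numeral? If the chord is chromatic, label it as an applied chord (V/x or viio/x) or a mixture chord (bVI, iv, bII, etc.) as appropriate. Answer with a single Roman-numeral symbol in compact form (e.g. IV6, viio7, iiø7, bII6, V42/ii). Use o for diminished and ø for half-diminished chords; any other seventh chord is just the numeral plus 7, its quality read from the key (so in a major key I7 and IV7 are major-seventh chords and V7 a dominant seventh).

V43/ii

The pitches B-D#-F#-A form a dominant seventh chord rooted on B.
B is not a diatonic chord root with this quality in D major, but it lies a perfect fifth above E (ii), so the chord functions as an applied dominant of ii.
With F# in the bass the chord is in second inversion, so the figured bass is 43.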